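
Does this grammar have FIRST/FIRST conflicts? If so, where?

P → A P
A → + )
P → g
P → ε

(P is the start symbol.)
No FIRST/FIRST conflicts.

A FIRST/FIRST conflict occurs when two productions N → α and N → β for the same non-terminal have FIRST(α) ∩ FIRST(β) ≠ ∅ (with ε ∈ FIRST of a nullable right-hand side, so two nullable alternatives also conflict).

FIRST sets of the non-terminals at (or reachable through a nullable prefix from) the front of some alternative:
  FIRST(A) = { '+' }

Productions for P:
  P → A P: FIRST = { '+' }
  P → g: FIRST = { 'g' }
  P → ε: FIRST = { ε }
A has only one production, so no FIRST/FIRST conflict is possible there.

All alternatives of each non-terminal have pairwise disjoint FIRST sets.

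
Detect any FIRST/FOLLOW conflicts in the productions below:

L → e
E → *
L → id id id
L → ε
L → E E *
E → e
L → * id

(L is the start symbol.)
No FIRST/FOLLOW conflicts.

Nullable non-terminals: L.
FIRST sets used below: FIRST(E) = { '*', 'e' }

L: nullable alternative(s) L → ε; FOLLOW(L) = { $ }
  L → e: FIRST \ {ε} = { 'e' } — disjoint from FOLLOW(L)
  L → id id id: FIRST \ {ε} = { 'id' } — disjoint from FOLLOW(L)
  L → ε: FIRST \ {ε} = { } — this is the only nullable alternative, skip
  L → E E *: FIRST \ {ε} = { '*', 'e' } — disjoint from FOLLOW(L)
  L → * id: FIRST \ {ε} = { '*' } — disjoint from FOLLOW(L)

E has no nullable alternative, so no FIRST/FOLLOW check is needed there.

No FIRST/FOLLOW conflicts found.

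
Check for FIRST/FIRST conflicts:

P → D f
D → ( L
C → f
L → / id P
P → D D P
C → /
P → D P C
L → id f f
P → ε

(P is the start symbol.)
Yes. P → D f / P → D D P on { '(' }; P → D f / P → D P C on { '(' }; P → D D P / P → D P C on { '(' }

FIRST sets of the non-terminals at (or reachable through a nullable prefix from) the front of some alternative:
  FIRST(D) = { '(' }

Productions for P:
  P → D f: FIRST = { '(' }
  P → D D P: FIRST = { '(' }
  P → D P C: FIRST = { '(' }
  P → ε: FIRST = { ε }
Productions for C:
  C → f: FIRST = { 'f' }
  C → /: FIRST = { '/' }
Productions for L:
  L → / id P: FIRST = { '/' }
  L → id f f: FIRST = { 'id' }
D has only one production, so no FIRST/FIRST conflict is possible there.

Conflict for P: P → D f and P → D D P
  Overlap: { '(' }
Conflict for P: P → D f and P → D P C
  Overlap: { '(' }
Conflict for P: P → D D P and P → D P C
  Overlap: { '(' }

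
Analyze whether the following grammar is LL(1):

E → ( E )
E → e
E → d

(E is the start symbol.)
For E:
  PREDICT(E → '(' E ')') = { '(' }
  PREDICT(E → e) = { 'e' }
  PREDICT(E → d) = { 'd' }

All predict sets are disjoint. The grammar IS LL(1).

Answer: Yes, the grammar is LL(1).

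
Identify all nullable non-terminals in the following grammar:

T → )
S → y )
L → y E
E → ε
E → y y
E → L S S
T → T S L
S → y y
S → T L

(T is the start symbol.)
{ 'E' }

ε-productions: E → ε
So E is immediately nullable.
No further non-terminal can be added: every production for the remaining non-terminals contains a terminal or a non-nullable non-terminal.
Nullable = { 'E' }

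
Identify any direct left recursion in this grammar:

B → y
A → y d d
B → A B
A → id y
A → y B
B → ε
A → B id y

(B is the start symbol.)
No direct left recursion

Direct left recursion occurs when N → N α for some non-terminal N (the right-hand side begins with the left-hand side itself).

B → y: starts with y
A → y d d: starts with y
B → A B: starts with A
A → id y: starts with id
A → y B: starts with y
B → ε: starts with ε
A → B id y: starts with B

No direct left recursion found.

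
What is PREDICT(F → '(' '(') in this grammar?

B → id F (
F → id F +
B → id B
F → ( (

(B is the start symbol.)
{ '(' }

PREDICT(F → '(' '(') = (FIRST(RHS) \ {ε}) ∪ (FOLLOW(F) if ε ∈ FIRST(RHS), i.e. RHS ⇒* ε)
FIRST('(' '(') = { '(' }
ε ∉ FIRST('(' '('), so FOLLOW(F) is not added.
PREDICT(F → '(' '(') = { '(' }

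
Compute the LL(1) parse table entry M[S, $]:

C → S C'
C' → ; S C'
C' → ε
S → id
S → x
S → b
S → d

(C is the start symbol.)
Empty (error entry)

To find M[S, $], we find productions for S where $ is in the predict set (PREDICT(N → α) = (FIRST(α) \ {ε}) ∪ (FOLLOW(N) if α ⇒* ε)).

S → id: PREDICT = { 'id' }
S → x: PREDICT = { 'x' }
S → b: PREDICT = { 'b' }
S → d: PREDICT = { 'd' }

M[S, $] is empty (no production applies)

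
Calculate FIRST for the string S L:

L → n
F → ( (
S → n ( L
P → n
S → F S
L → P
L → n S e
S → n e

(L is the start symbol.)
FIRST sets of the non-terminals involved (from the grammar, by fixed-point iteration):
  FIRST(S) = { '(', 'n' }

To compute FIRST(S L), process the symbols left to right:
Symbol S is a non-terminal. Add FIRST(S) \ {ε} = { '(', 'n' }
S is not nullable (ε ∉ FIRST(S)), so stop here.
FIRST(S L) = { '(', 'n' }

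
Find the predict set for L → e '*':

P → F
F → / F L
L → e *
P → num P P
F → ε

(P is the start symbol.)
PREDICT(L → e '*') = (FIRST(RHS) \ {ε}) ∪ (FOLLOW(L) if ε ∈ FIRST(RHS), i.e. RHS ⇒* ε)
FIRST(e '*') = { 'e' }
ε ∉ FIRST(e '*'), so FOLLOW(L) is not added.
PREDICT(L → e '*') = { 'e' }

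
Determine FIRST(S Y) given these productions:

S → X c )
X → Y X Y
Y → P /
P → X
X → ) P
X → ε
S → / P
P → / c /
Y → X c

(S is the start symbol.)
{ ')', '/', 'c' }

FIRST sets of the non-terminals involved (from the grammar, by fixed-point iteration):
  FIRST(S) = { ')', '/', 'c' }

To compute FIRST(S Y), process the symbols left to right:
Symbol S is a non-terminal. Add FIRST(S) \ {ε} = { ')', '/', 'c' }
S is not nullable (ε ∉ FIRST(S)), so stop here.
FIRST(S Y) = { ')', '/', 'c' }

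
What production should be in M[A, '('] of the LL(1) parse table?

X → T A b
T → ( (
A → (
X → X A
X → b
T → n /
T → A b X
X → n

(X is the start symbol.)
A → (

To find M[A, '('], we find productions for A where '(' is in the predict set (PREDICT(N → α) = (FIRST(α) \ {ε}) ∪ (FOLLOW(N) if α ⇒* ε)).

A → (: PREDICT = { '(' }
  '(' is in predict set, so this production goes in M[A, '(']

M[A, '('] = A → (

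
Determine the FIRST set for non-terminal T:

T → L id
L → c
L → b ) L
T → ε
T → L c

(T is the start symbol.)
{ 'b', 'c', ε }

To compute FIRST(T), examine every production with T on the left-hand side, reading each right-hand side left to right until a non-nullable symbol is reached.

FIRST sets of the other non-terminals involved (by the same procedure, iterated to a fixed point):
  FIRST(L) = { 'b', 'c' }

From T → L id:
  - L is a non-terminal: add FIRST(L) \ {ε} = { 'b', 'c' }
    L is not nullable, so stop
From T → ε:
  - ε-production, so ε ∈ FIRST(T)
From T → L c:
  - L is a non-terminal: add FIRST(L) \ {ε} = { 'b', 'c' }
    L is not nullable, so stop

Collecting: FIRST(T) = { 'b', 'c', ε }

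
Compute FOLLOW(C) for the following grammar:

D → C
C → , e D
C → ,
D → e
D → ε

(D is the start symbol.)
{ $ }

To compute FOLLOW(C), find every occurrence of C on a right-hand side N → α C β: add FIRST(β) \ {ε}, and if β is empty or nullable also add FOLLOW(N). Iterate to a fixed point.

In D → C: C is at the end, add FOLLOW(D)

The FOLLOW sets referred to above (computed the same way, to a fixed point):
  FOLLOW(D) = { $ }

Taking the union: FOLLOW(C) = { $ }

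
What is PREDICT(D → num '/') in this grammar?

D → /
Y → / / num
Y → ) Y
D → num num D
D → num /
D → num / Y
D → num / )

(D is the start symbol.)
PREDICT(D → num '/') = (FIRST(RHS) \ {ε}) ∪ (FOLLOW(D) if ε ∈ FIRST(RHS), i.e. RHS ⇒* ε)
FIRST(num '/') = { 'num' }
ε ∉ FIRST(num '/'), so FOLLOW(D) is not added.
PREDICT(D → num '/') = { 'num' }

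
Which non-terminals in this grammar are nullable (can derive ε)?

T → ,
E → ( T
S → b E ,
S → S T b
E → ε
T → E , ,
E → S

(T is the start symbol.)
{ 'E' }

A non-terminal is nullable if it can derive ε (the empty string): either it has an ε-production, or it has a production whose right-hand side consists entirely of nullable non-terminals.

ε-productions: E → ε
So E is immediately nullable.
No further non-terminal can be added: every production for the remaining non-terminals contains a terminal or a non-nullable non-terminal.
Nullable = { 'E' }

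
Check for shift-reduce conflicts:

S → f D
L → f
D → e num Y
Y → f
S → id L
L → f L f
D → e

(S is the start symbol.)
Augment with S' → S and build the canonical LR(0) collection (I0 = CLOSURE({[S' → . S]}), then GOTO on every symbol after a dot until no new states appear). It has 13 states:
  I0: { [S → . f D], [S → . id L], [S' → . S] }  — shift
  I1: { [S' → S .] }  — accept
  I2: { [D → . e num Y], [D → . e], [S → f . D] }  — shift
  I3: { [L → . f L f], [L → . f], [S → id . L] }  — shift
  I4: { [S → id L .] }  — reduce
  I5: { [L → . f L f], [L → . f], [L → f . L f], [L → f .] }  — shift, reduce
  I6: { [L → f L . f] }  — shift
  I7: { [L → f L f .] }  — reduce
  I8: { [S → f D .] }  — reduce
  I9: { [D → e . num Y], [D → e .] }  — shift, reduce
  I10: { [D → e num . Y], [Y → . f] }  — shift
  I11: { [D → e num Y .] }  — reduce
  I12: { [Y → f .] }  — reduce

I5 contains reduce item [L → f .] and shift items [L → . f], [L → . f L f] — shift-reduce conflict.
I9 contains reduce item [D → e .] and shift item [D → e . num Y] — shift-reduce conflict.

Answer: Yes — I5: [L → f .] vs [L → . f]; I9: [D → e .] vs [D → e . num Y]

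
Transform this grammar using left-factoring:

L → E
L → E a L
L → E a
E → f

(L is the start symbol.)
L → E L'
L' → ε
L' → a L''
L'' → L
L'' → ε
E → f

Left-factoring transforms A → αβ₁ | αβ₂ into A → αA' and A' → β₁ | β₂
(α is the longest common prefix among the alternatives). Repeat until
no nonterminal has two alternatives with a common prefix.

Round 1: L has alternatives sharing prefix 'E'. Introduce L': L → E L'
  Add: L' → ε
  Add: L' → a L
  Add: L' → a

Round 2: L' has alternatives sharing prefix 'a'. Introduce L'': L' → a L''
  Add: L'' → L
  Add: L'' → ε

No remaining common prefixes — done.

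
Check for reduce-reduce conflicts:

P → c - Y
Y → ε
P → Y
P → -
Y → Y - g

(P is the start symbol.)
No reduce-reduce conflicts

Augment with P' → P and build the canonical LR(0) collection (I0 = CLOSURE({[P' → . P]}), then GOTO on every symbol after a dot until no new states appear). It has 9 states:
  I0: { [P → . -], [P → . Y], [P → . c - Y], [P' → . P], [Y → . Y - g], [Y → .] }  — shift, reduce
  I1: { [P → - .] }  — reduce
  I2: { [P' → P .] }  — accept
  I3: { [P → Y .], [Y → Y . - g] }  — shift, reduce
  I4: { [P → c . - Y] }  — shift
  I5: { [P → c - . Y], [Y → . Y - g], [Y → .] }  — reduce
  I6: { [P → c - Y .], [Y → Y . - g] }  — shift, reduce
  I7: { [Y → Y - . g] }  — shift
  I8: { [Y → Y - g .] }  — reduce

No state contains more than one complete item.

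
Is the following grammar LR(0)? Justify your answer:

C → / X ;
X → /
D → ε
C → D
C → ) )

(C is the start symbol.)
No. Shift-reduce conflict between [D → .] and [C → . ) )]

A grammar is LR(0) if no state in the canonical LR(0) collection has:
  - both a shift item (dot before a terminal) and a complete item (shift-reduce conflict), or
  - two or more complete items (reduce-reduce conflict; the accept item [C' → C .] counts as a complete item here).

Augment with C' → C and build the canonical LR(0) collection (I0 = CLOSURE({[C' → . C]}), then GOTO on every symbol after a dot until no new states appear). It has 9 states:
  I0: { [C → . ) )], [C → . / X ;], [C → . D], [C' → . C], [D → .] }  — shift, reduce
  I1: { [C → ) . )] }  — shift
  I2: { [C → / . X ;], [X → . /] }  — shift
  I3: { [C' → C .] }  — accept
  I4: { [C → D .] }  — reduce
  I5: { [X → / .] }  — reduce
  I6: { [C → / X . ;] }  — shift
  I7: { [C → / X ; .] }  — reduce
  I8: { [C → ) ) .] }  — reduce

Conflict in state I0:
  Shift-reduce conflict between [D → .] and [C → . ) )]
So the grammar is NOT LR(0).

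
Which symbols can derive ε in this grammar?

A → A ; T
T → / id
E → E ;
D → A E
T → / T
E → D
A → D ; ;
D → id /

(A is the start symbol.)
None

A non-terminal is nullable if it can derive ε (the empty string): either it has an ε-production, or it has a production whose right-hand side consists entirely of nullable non-terminals.

There are no ε-productions, so no non-terminal can derive ε.
No non-terminals are nullable.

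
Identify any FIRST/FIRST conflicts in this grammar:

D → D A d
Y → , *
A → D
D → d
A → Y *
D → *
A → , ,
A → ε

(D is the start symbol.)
FIRST sets of the non-terminals at (or reachable through a nullable prefix from) the front of some alternative:
  FIRST(D) = { '*', 'd' }
  FIRST(Y) = { ',' }

Productions for D:
  D → D A d: FIRST = { '*', 'd' }
  D → d: FIRST = { 'd' }
  D → *: FIRST = { '*' }
Productions for A:
  A → D: FIRST = { '*', 'd' }
  A → Y *: FIRST = { ',' }
  A → , ,: FIRST = { ',' }
  A → ε: FIRST = { ε }
Y has only one production, so no FIRST/FIRST conflict is possible there.

Conflict for D: D → D A d and D → d
  Overlap: { 'd' }
Conflict for D: D → D A d and D → *
  Overlap: { '*' }
Conflict for A: A → Y * and A → , ,
  Overlap: { ',' }

Answer: Yes. D → D A d / D → d on { 'd' }; D → D A d / D → '*' on { '*' }; A → Y '*' / A → ',' ',' on { ',' }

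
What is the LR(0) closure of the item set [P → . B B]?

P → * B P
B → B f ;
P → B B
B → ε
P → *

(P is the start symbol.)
Start with: [P → . B B]
  [P → . B B] has the dot before B: add [B → . B f ;], [B → .]
No further items can be added.

CLOSURE = { [B → . B f ;], [B → .], [P → . B B] }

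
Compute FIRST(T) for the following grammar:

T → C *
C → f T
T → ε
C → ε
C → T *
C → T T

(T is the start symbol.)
To compute FIRST(T), examine every production with T on the left-hand side, reading each right-hand side left to right until a non-nullable symbol is reached.

FIRST sets of the other non-terminals involved (by the same procedure, iterated to a fixed point):
  FIRST(C) = { '*', 'f', ε }

From T → C *:
  - C is a non-terminal: add FIRST(C) \ {ε} = { '*', 'f' }
    C is nullable, so continue to the next symbol
  - '*' is a terminal: add '*' and stop
From T → ε:
  - ε-production, so ε ∈ FIRST(T)

Collecting: FIRST(T) = { '*', 'f', ε }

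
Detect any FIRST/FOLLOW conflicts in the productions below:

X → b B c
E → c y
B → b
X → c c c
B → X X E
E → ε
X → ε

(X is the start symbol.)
Nullable non-terminals: B, E, X.
FIRST sets used below: FIRST(X) = { 'b', 'c', ε }, FIRST(E) = { 'c', ε }

B: nullable alternative(s) B → X X E; FOLLOW(B) = { 'c' }
  B → b: FIRST \ {ε} = { 'b' } — disjoint from FOLLOW(B)
  B → X X E: FIRST \ {ε} = { 'b', 'c' } — this is the only nullable alternative, skip

E: nullable alternative(s) E → ε; FOLLOW(E) = { 'c' }
  E → c y: FIRST \ {ε} = { 'c' } — overlaps FOLLOW(E) on { 'c' }: CONFLICT
  E → ε: FIRST \ {ε} = { } — this is the only nullable alternative, skip

X: nullable alternative(s) X → ε; FOLLOW(X) = { $, 'b', 'c' }
  X → b B c: FIRST \ {ε} = { 'b' } — overlaps FOLLOW(X) on { 'b' }: CONFLICT
  X → c c c: FIRST \ {ε} = { 'c' } — overlaps FOLLOW(X) on { 'c' }: CONFLICT
  X → ε: FIRST \ {ε} = { } — this is the only nullable alternative, skip

So the grammar has 3 FIRST/FOLLOW conflicts (marked CONFLICT above).

Answer: Yes. X → b B c with FOLLOW(X) on { 'b' }; X → c c c with FOLLOW(X) on { 'c' }; E → c y with FOLLOW(E) on { 'c' }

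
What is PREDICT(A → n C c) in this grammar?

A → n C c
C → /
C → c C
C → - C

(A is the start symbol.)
{ 'n' }

PREDICT(A → n C c) = (FIRST(RHS) \ {ε}) ∪ (FOLLOW(A) if ε ∈ FIRST(RHS), i.e. RHS ⇒* ε)
FIRST(n C c) = { 'n' }
ε ∉ FIRST(n C c), so FOLLOW(A) is not added.
PREDICT(A → n C c) = { 'n' }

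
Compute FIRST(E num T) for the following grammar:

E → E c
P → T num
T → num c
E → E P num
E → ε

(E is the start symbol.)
{ 'c', 'num' }

FIRST sets of the non-terminals involved (from the grammar, by fixed-point iteration):
  FIRST(E) = { 'c', 'num', ε }

To compute FIRST(E num T), process the symbols left to right:
Symbol E is a non-terminal. Add FIRST(E) \ {ε} = { 'c', 'num' }
E is nullable (ε ∈ FIRST(E)), continue to the next symbol.
Symbol num is a terminal. Add 'num' and stop.
FIRST(E num T) = { 'c', 'num' }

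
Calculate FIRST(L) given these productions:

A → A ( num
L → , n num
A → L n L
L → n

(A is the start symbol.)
{ ',', 'n' }

To compute FIRST(L), examine every production with L on the left-hand side, reading each right-hand side left to right until a non-nullable symbol is reached.

From L → , n num:
  - ',' is a terminal: add ',' and stop
From L → n:
  - n is a terminal: add 'n' and stop

Collecting: FIRST(L) = { ',', 'n' }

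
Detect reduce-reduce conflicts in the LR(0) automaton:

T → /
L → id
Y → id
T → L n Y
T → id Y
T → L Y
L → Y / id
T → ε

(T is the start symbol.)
Yes — I5: [L → id .] vs [Y → id .]

Augment with T' → T and build the canonical LR(0) collection (I0 = CLOSURE({[T' → . T]}), then GOTO on every symbol after a dot until no new states appear). It has 13 states:
  I0: { [L → . Y / id], [L → . id], [T → . /], [T → . L Y], [T → . L n Y], [T → . id Y], [T → .], [T' → . T], [Y → . id] }  — shift, reduce
  I1: { [T → / .] }  — reduce
  I2: { [T → L . Y], [T → L . n Y], [Y → . id] }  — shift
  I3: { [T' → T .] }  — accept
  I4: { [L → Y . / id] }  — shift
  I5: { [L → id .], [T → id . Y], [Y → . id], [Y → id .] }  — shift, 2 reduces
  I6: { [T → id Y .] }  — reduce
  I7: { [Y → id .] }  — reduce
  I8: { [L → Y / . id] }  — shift
  I9: { [L → Y / id .] }  — reduce
  I10: { [T → L Y .] }  — reduce
  I11: { [T → L n . Y], [Y → . id] }  — shift
  I12: { [T → L n Y .] }  — reduce

I5 contains complete items [L → id .], [Y → id .] — reduce-reduce conflict.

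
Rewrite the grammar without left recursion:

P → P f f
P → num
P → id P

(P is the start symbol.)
P is directly left-recursive. The standard transformation for
  A → A α₁ | ... | A α_m | β₁ | ... | β_n
is
  A  → β₁ A' | ... | β_n A'
  A' → α₁ A' | ... | α_m A' | ε

P → num becomes P → num P'
P → id P becomes P → id P P'
P → P f f becomes P' → f f P'
Add P' → ε

Resulting grammar:
P → num P'
P → id P P'
P' → f f P'
P' → ε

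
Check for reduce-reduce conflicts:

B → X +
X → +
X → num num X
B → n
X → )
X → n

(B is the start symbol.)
A reduce-reduce conflict occurs when an LR(0) state has two complete items [A → α .] and [B → β .] — both call for a reduction, and with no lookahead the parser cannot choose between them.

Augment with B' → B and build the canonical LR(0) collection (I0 = CLOSURE({[B' → . B]}), then GOTO on every symbol after a dot until no new states appear). It has 11 states:
  I0: { [B → . X +], [B → . n], [B' → . B], [X → . )], [X → . +], [X → . n], [X → . num num X] }  — shift
  I1: { [X → ) .] }  — reduce
  I2: { [X → + .] }  — reduce
  I3: { [B' → B .] }  — accept
  I4: { [B → X . +] }  — shift
  I5: { [B → n .], [X → n .] }  — 2 reduces
  I6: { [X → num . num X] }  — shift
  I7: { [X → . )], [X → . +], [X → . n], [X → . num num X], [X → num num . X] }  — shift
  I8: { [X → num num X .] }  — reduce
  I9: { [X → n .] }  — reduce
  I10: { [B → X + .] }  — reduce

I5 contains complete items [B → n .], [X → n .] — reduce-reduce conflict.

Answer: Yes — I5: [B → n .] vs [X → n .]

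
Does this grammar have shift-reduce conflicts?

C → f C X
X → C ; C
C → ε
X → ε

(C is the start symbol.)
Yes — I0: [C → .] vs [C → . f C X]; I2: [C → .] vs [C → . f C X]; I3: [C → .] vs [C → . f C X]; I6: [C → .] vs [C → . f C X]

Augment with C' → C and build the canonical LR(0) collection (I0 = CLOSURE({[C' → . C]}), then GOTO on every symbol after a dot until no new states appear). It has 8 states:
  I0: { [C → . f C X], [C → .], [C' → . C] }  — shift, reduce
  I1: { [C' → C .] }  — accept
  I2: { [C → . f C X], [C → .], [C → f . C X] }  — shift, reduce
  I3: { [C → . f C X], [C → .], [C → f C . X], [X → . C ; C], [X → .] }  — shift, 2 reduces
  I4: { [X → C . ; C] }  — shift
  I5: { [C → f C X .] }  — reduce
  I6: { [C → . f C X], [C → .], [X → C ; . C] }  — shift, reduce
  I7: { [X → C ; C .] }  — reduce

I0 contains reduce item [C → .] and shift item [C → . f C X] — shift-reduce conflict.
I2 contains reduce item [C → .] and shift item [C → . f C X] — shift-reduce conflict.
I3 contains reduce items [C → .], [X → .] and shift item [C → . f C X] — shift-reduce conflict.
I6 contains reduce item [C → .] and shift item [C → . f C X] — shift-reduce conflict.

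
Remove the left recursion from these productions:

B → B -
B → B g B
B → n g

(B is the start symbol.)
B → n g B'
B' → - B'
B' → g B B'
B' → ε

B is directly left-recursive. The standard transformation for
  A → A α₁ | ... | A α_m | β₁ | ... | β_n
is
  A  → β₁ A' | ... | β_n A'
  A' → α₁ A' | ... | α_m A' | ε

B → n g becomes B → n g B'
B → B - becomes B' → - B'
B → B g B becomes B' → g B B'
Add B' → ε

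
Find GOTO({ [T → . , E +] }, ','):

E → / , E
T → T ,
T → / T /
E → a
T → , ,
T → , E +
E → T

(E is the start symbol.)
GOTO(I, ',') = CLOSURE({ [A → αX.β] : [A → α.Xβ] ∈ I, X = ',' })

Items with dot before ',', with the dot advanced:
  [T → . , E +] → [T → , . E +]
Closure of the advanced items:
  [T → , . E +] has the dot before E: add [E → . / , E], [E → . a], [E → . T]
  [E → . T] has the dot before T: add [T → . T ,], [T → . / T /], [T → . , ,], [T → . , E +]

GOTO = { [E → . / , E], [E → . T], [E → . a], [T → , . E +], [T → . , ,], [T → . , E +], [T → . / T /], [T → . T ,] }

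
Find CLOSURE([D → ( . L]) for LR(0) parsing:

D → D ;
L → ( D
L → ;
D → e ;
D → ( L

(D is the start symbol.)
Start with: [D → ( . L]
  [D → ( . L] has the dot before L: add [L → . ( D], [L → . ;]
No further items can be added.

CLOSURE = { [D → ( . L], [L → . ( D], [L → . ;] }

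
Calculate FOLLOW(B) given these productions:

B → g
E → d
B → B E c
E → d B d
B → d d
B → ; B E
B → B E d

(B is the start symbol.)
{ $, 'd' }

B is the start symbol, so $ ∈ FOLLOW(B).
In B → B E c: B is followed by E c, add FIRST(E c) \ {ε} = { 'd' }
In E → d B d: B is followed by d, add FIRST(d) \ {ε} = { 'd' }
In B → ; B E: B is followed by E, add FIRST(E) \ {ε} = { 'd' }
In B → B E d: B is followed by E d, add FIRST(E d) \ {ε} = { 'd' }

Taking the union: FOLLOW(B) = { $, 'd' }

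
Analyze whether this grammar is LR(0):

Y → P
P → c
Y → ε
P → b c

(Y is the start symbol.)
No. Shift-reduce conflict between [Y → .] and [P → . b c]

Augment with Y' → Y and build the canonical LR(0) collection (I0 = CLOSURE({[Y' → . Y]}), then GOTO on every symbol after a dot until no new states appear). It has 6 states:
  I0: { [P → . b c], [P → . c], [Y → . P], [Y → .], [Y' → . Y] }  — shift, reduce
  I1: { [Y → P .] }  — reduce
  I2: { [Y' → Y .] }  — accept
  I3: { [P → b . c] }  — shift
  I4: { [P → c .] }  — reduce
  I5: { [P → b c .] }  — reduce

Conflict in state I0:
  Shift-reduce conflict between [Y → .] and [P → . b c]
So the grammar is NOT LR(0).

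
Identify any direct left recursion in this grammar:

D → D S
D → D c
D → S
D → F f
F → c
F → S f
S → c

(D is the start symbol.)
Direct left recursion occurs when N → N α for some non-terminal N (the right-hand side begins with the left-hand side itself).

D → D S: LEFT RECURSIVE (starts with D)
D → D c: LEFT RECURSIVE (starts with D)
D → S: starts with S
D → F f: starts with F
F → c: starts with c
F → S f: starts with S
S → c: starts with c

The grammar has direct left recursion on: D.

Answer: Yes, D is left-recursive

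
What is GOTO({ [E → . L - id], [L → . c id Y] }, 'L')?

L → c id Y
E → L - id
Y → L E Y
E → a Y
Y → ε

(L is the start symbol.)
GOTO(I, 'L') = CLOSURE({ [A → αX.β] : [A → α.Xβ] ∈ I, X = 'L' })

Items with dot before 'L', with the dot advanced:
  [E → . L - id] → [E → L . - id]
Closure adds nothing (no advanced item has the dot before a non-terminal).

GOTO = { [E → L . - id] }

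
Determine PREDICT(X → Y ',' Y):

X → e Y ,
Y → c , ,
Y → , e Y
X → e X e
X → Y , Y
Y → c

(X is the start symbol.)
PREDICT(X → Y ',' Y) = (FIRST(RHS) \ {ε}) ∪ (FOLLOW(X) if ε ∈ FIRST(RHS), i.e. RHS ⇒* ε)
FIRST(Y) = { ',', 'c' }
FIRST(Y ',' Y) = { ',', 'c' }
ε ∉ FIRST(Y ',' Y), so FOLLOW(X) is not added.
PREDICT(X → Y ',' Y) = { ',', 'c' }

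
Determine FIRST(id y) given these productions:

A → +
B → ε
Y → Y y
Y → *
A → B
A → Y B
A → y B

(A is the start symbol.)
To compute FIRST(id y), process the symbols left to right:
Symbol id is a terminal. Add 'id' and stop.
FIRST(id y) = { 'id' }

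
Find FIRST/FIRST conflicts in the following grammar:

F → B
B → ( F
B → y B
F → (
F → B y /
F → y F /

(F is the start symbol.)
Yes. F → B / F → '(' on { '(' }; F → B / F → B y '/' on { '(', 'y' }; F → B / F → y F '/' on { 'y' }; F → '(' / F → B y '/' on { '(' }; F → B y '/' / F → y F '/' on { 'y' }

A FIRST/FIRST conflict occurs when two productions N → α and N → β for the same non-terminal have FIRST(α) ∩ FIRST(β) ≠ ∅ (with ε ∈ FIRST of a nullable right-hand side, so two nullable alternatives also conflict).

FIRST sets of the non-terminals at (or reachable through a nullable prefix from) the front of some alternative:
  FIRST(B) = { '(', 'y' }

Productions for F:
  F → B: FIRST = { '(', 'y' }
  F → (: FIRST = { '(' }
  F → B y /: FIRST = { '(', 'y' }
  F → y F /: FIRST = { 'y' }
Productions for B:
  B → ( F: FIRST = { '(' }
  B → y B: FIRST = { 'y' }

Conflict for F: F → B and F → (
  Overlap: { '(' }
Conflict for F: F → B and F → B y /
  Overlap: { '(', 'y' }
Conflict for F: F → B and F → y F /
  Overlap: { 'y' }
Conflict for F: F → ( and F → B y /
  Overlap: { '(' }
Conflict for F: F → B y / and F → y F /
  Overlap: { 'y' }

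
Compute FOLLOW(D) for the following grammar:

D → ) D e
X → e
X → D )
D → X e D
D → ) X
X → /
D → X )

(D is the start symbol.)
To compute FOLLOW(D), find every occurrence of D on a right-hand side N → α D β: add FIRST(β) \ {ε}, and if β is empty or nullable also add FOLLOW(N). Iterate to a fixed point.

D is the start symbol, so $ ∈ FOLLOW(D).
In D → ) D e: D is followed by e, add FIRST(e) \ {ε} = { 'e' }
In X → D ): D is followed by ')', add FIRST(')') \ {ε} = { ')' }
In D → X e D: D is at the end; this adds FOLLOW(D) to itself — nothing new

Taking the union: FOLLOW(D) = { $, ')', 'e' }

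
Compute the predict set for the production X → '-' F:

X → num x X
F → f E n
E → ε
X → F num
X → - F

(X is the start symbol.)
{ '-' }

PREDICT(X → '-' F) = (FIRST(RHS) \ {ε}) ∪ (FOLLOW(X) if ε ∈ FIRST(RHS), i.e. RHS ⇒* ε)
FIRST('-' F) = { '-' }
ε ∉ FIRST('-' F), so FOLLOW(X) is not added.
PREDICT(X → '-' F) = { '-' }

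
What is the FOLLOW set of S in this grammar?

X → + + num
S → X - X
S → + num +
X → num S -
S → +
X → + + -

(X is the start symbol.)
In X → num S -: S is followed by '-', add FIRST('-') \ {ε} = { '-' }

Taking the union: FOLLOW(S) = { '-' }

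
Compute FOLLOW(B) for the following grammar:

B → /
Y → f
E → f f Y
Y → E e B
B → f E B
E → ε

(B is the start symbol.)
To compute FOLLOW(B), find every occurrence of B on a right-hand side N → α B β: add FIRST(β) \ {ε}, and if β is empty or nullable also add FOLLOW(N). Iterate to a fixed point.

B is the start symbol, so $ ∈ FOLLOW(B).
In Y → E e B: B is at the end, add FOLLOW(Y)
In B → f E B: B is at the end; this adds FOLLOW(B) to itself — nothing new

The FOLLOW sets referred to above (computed the same way, to a fixed point):
  FOLLOW(Y) = { '/', 'e', 'f' }

Taking the union: FOLLOW(B) = { $, '/', 'e', 'f' }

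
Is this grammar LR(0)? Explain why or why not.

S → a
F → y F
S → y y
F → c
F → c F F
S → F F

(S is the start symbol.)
A grammar is LR(0) if no state in the canonical LR(0) collection has:
  - both a shift item (dot before a terminal) and a complete item (shift-reduce conflict), or
  - two or more complete items (reduce-reduce conflict; the accept item [S' → S .] counts as a complete item here).

Augment with S' → S and build the canonical LR(0) collection (I0 = CLOSURE({[S' → . S]}), then GOTO on every symbol after a dot until no new states appear). It has 12 states:
  I0: { [F → . c F F], [F → . c], [F → . y F], [S → . F F], [S → . a], [S → . y y], [S' → . S] }  — shift
  I1: { [F → . c F F], [F → . c], [F → . y F], [S → F . F] }  — shift
  I2: { [S' → S .] }  — accept
  I3: { [S → a .] }  — reduce
  I4: { [F → . c F F], [F → . c], [F → . y F], [F → c . F F], [F → c .] }  — shift, reduce
  I5: { [F → . c F F], [F → . c], [F → . y F], [F → y . F], [S → y . y] }  — shift
  I6: { [F → y F .] }  — reduce
  I7: { [F → . c F F], [F → . c], [F → . y F], [F → y . F], [S → y y .] }  — shift, reduce
  I8: { [F → . c F F], [F → . c], [F → . y F], [F → y . F] }  — shift
  I9: { [F → . c F F], [F → . c], [F → . y F], [F → c F . F] }  — shift
  I10: { [F → c F F .] }  — reduce
  I11: { [S → F F .] }  — reduce

Conflict in state I4:
  Shift-reduce conflict between [F → c .] and [F → . c]
So the grammar is NOT LR(0).

Answer: No. Shift-reduce conflict between [F → c .] and [F → . c]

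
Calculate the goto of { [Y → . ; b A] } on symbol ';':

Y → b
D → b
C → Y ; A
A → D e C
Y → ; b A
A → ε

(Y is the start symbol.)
GOTO(I, ';') = CLOSURE({ [A → αX.β] : [A → α.Xβ] ∈ I, X = ';' })

Items with dot before ';', with the dot advanced:
  [Y → . ; b A] → [Y → ; . b A]
Closure adds nothing (no advanced item has the dot before a non-terminal).

GOTO = { [Y → ; . b A] }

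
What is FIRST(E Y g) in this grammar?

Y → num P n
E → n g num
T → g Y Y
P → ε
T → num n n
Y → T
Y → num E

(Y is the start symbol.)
{ 'n' }

FIRST sets of the non-terminals involved (from the grammar, by fixed-point iteration):
  FIRST(E) = { 'n' }

To compute FIRST(E Y g), process the symbols left to right:
Symbol E is a non-terminal. Add FIRST(E) \ {ε} = { 'n' }
E is not nullable (ε ∉ FIRST(E)), so stop here.
FIRST(E Y g) = { 'n' }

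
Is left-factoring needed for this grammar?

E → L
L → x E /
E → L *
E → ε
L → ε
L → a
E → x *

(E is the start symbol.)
Left-factoring is needed when two productions for the same non-terminal
share a common prefix on the right-hand side.

Productions for E:
  E → L
  E → L *
  E → ε
  E → x *
Productions for L:
  L → x E /
  L → ε
  L → a

Found common prefix 'L' in productions for E

Answer: Yes, E has productions with common prefix 'L'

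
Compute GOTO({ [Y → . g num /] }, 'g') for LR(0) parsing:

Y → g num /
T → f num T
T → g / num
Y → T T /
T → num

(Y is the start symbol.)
{ [Y → g . num /] }

GOTO(I, 'g') = CLOSURE({ [A → αX.β] : [A → α.Xβ] ∈ I, X = 'g' })

Items with dot before 'g', with the dot advanced:
  [Y → . g num /] → [Y → g . num /]
Closure adds nothing (no advanced item has the dot before a non-terminal).

GOTO = { [Y → g . num /] }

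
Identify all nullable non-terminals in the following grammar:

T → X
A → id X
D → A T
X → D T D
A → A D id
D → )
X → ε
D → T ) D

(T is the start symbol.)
A non-terminal is nullable if it can derive ε (the empty string): either it has an ε-production, or it has a production whose right-hand side consists entirely of nullable non-terminals.

ε-productions: X → ε
So X is immediately nullable.
T → X: every symbol on the right is nullable, so T is nullable too.
No further non-terminal can be added: every production for the remaining non-terminals contains a terminal or a non-nullable non-terminal.
Nullable = { 'T', 'X' }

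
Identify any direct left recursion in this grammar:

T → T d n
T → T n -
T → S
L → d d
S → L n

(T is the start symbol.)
Yes, T is left-recursive

Direct left recursion occurs when N → N α for some non-terminal N (the right-hand side begins with the left-hand side itself).

T → T d n: LEFT RECURSIVE (starts with T)
T → T n -: LEFT RECURSIVE (starts with T)
T → S: starts with S
L → d d: starts with d
S → L n: starts with L

The grammar has direct left recursion on: T.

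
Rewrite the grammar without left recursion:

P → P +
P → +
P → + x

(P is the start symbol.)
P is directly left-recursive. The standard transformation for
  A → A α₁ | ... | A α_m | β₁ | ... | β_n
is
  A  → β₁ A' | ... | β_n A'
  A' → α₁ A' | ... | α_m A' | ε

P → + becomes P → + P'
P → + x becomes P → + x P'
P → P + becomes P' → + P'
Add P' → ε

Resulting grammar:
P → + P'
P → + x P'
P' → + P'
P' → ε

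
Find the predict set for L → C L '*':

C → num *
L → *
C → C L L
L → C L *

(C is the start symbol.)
{ 'num' }

PREDICT(L → C L '*') = (FIRST(RHS) \ {ε}) ∪ (FOLLOW(L) if ε ∈ FIRST(RHS), i.e. RHS ⇒* ε)
FIRST(C) = { 'num' }
FIRST(C L '*') = { 'num' }
ε ∉ FIRST(C L '*'), so FOLLOW(L) is not added.
PREDICT(L → C L '*') = { 'num' }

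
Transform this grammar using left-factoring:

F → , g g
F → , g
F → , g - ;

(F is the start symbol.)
F → , g F'
F' → g
F' → ε
F' → - ;

Left-factoring transforms A → αβ₁ | αβ₂ into A → αA' and A' → β₁ | β₂
(α is the longest common prefix among the alternatives). Repeat until
no nonterminal has two alternatives with a common prefix.

Round 1: F has alternatives sharing prefix ', g'. Introduce F': F → , g F'
  Add: F' → g
  Add: F' → ε
  Add: F' → - ;

No remaining common prefixes — done.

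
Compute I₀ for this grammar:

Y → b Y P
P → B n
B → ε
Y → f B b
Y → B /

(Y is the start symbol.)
{ [B → .], [Y → . B /], [Y → . b Y P], [Y → . f B b], [Y' → . Y] }

First, augment the grammar with Y' → Y
I₀ = CLOSURE({ [Y' → . Y] }):
  [Y' → . Y] has the dot before Y: add [Y → . b Y P], [Y → . f B b], [Y → . B /]
  [Y → . B /] has the dot before B: add [B → .]
No further items can be added.

I₀ = { [B → .], [Y → . B /], [Y → . b Y P], [Y → . f B b], [Y' → . Y] }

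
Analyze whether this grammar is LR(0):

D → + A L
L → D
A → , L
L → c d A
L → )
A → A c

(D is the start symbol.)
Augment with D' → D and build the canonical LR(0) collection (I0 = CLOSURE({[D' → . D]}), then GOTO on every symbol after a dot until no new states appear). It has 14 states:
  I0: { [D → . + A L], [D' → . D] }  — shift
  I1: { [A → . , L], [A → . A c], [D → + . A L] }  — shift
  I2: { [D' → D .] }  — accept
  I3: { [A → , . L], [D → . + A L], [L → . )], [L → . D], [L → . c d A] }  — shift
  I4: { [A → A . c], [D → + A . L], [D → . + A L], [L → . )], [L → . D], [L → . c d A] }  — shift
  I5: { [L → ) .] }  — reduce
  I6: { [L → D .] }  — reduce
  I7: { [D → + A L .] }  — reduce
  I8: { [A → A c .], [L → c . d A] }  — shift, reduce
  I9: { [A → . , L], [A → . A c], [L → c d . A] }  — shift
  I10: { [A → A . c], [L → c d A .] }  — shift, reduce
  I11: { [A → A c .] }  — reduce
  I12: { [A → , L .] }  — reduce
  I13: { [L → c . d A] }  — shift

Conflict in state I8:
  Shift-reduce conflict between [A → A c .] and [L → c . d A]
So the grammar is NOT LR(0).

Answer: No. Shift-reduce conflict between [A → A c .] and [L → c . d A]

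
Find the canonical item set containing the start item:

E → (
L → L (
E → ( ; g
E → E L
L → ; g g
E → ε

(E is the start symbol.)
{ [E → . ( ; g], [E → . (], [E → . E L], [E → .], [E' → . E] }

First, augment the grammar with E' → E
I₀ = CLOSURE({ [E' → . E] }):
  [E' → . E] has the dot before E: add [E → . (], [E → . ( ; g], [E → . E L], [E → .]
No further items can be added.

I₀ = { [E → . ( ; g], [E → . (], [E → . E L], [E → .], [E' → . E] }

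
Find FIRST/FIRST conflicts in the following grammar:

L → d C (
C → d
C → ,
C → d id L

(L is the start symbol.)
Yes. C → d / C → d id L on { 'd' }

A FIRST/FIRST conflict occurs when two productions N → α and N → β for the same non-terminal have FIRST(α) ∩ FIRST(β) ≠ ∅ (with ε ∈ FIRST of a nullable right-hand side, so two nullable alternatives also conflict).

Productions for C:
  C → d: FIRST = { 'd' }
  C → ,: FIRST = { ',' }
  C → d id L: FIRST = { 'd' }
L has only one production, so no FIRST/FIRST conflict is possible there.

Conflict for C: C → d and C → d id L
  Overlap: { 'd' }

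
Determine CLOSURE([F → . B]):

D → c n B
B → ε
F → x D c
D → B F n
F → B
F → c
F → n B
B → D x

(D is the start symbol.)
{ [B → . D x], [B → .], [D → . B F n], [D → . c n B], [F → . B] }

To compute CLOSURE, for each item [A → α.Bβ] where B is a non-terminal, add [B → .γ] for all productions B → γ; repeat for the newly added items until nothing changes.

Start with: [F → . B]
  [F → . B] has the dot before B: add [B → .], [B → . D x]
  [B → . D x] has the dot before D: add [D → . c n B], [D → . B F n]
No further items can be added.

CLOSURE = { [B → . D x], [B → .], [D → . B F n], [D → . c n B], [F → . B] }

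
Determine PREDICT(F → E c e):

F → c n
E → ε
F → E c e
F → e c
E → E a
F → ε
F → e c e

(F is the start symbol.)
PREDICT(F → E c e) = (FIRST(RHS) \ {ε}) ∪ (FOLLOW(F) if ε ∈ FIRST(RHS), i.e. RHS ⇒* ε)
FIRST(E) = { 'a', ε }
FIRST(E c e) = { 'a', 'c' }
ε ∉ FIRST(E c e), so FOLLOW(F) is not added.
PREDICT(F → E c e) = { 'a', 'c' }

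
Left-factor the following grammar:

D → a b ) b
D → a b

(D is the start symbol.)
D → a b D'
D' → ) b
D' → ε

Left-factoring transforms A → αβ₁ | αβ₂ into A → αA' and A' → β₁ | β₂
(α is the longest common prefix among the alternatives). Repeat until
no nonterminal has two alternatives with a common prefix.

Round 1: D has alternatives sharing prefix 'a b'. Introduce D': D → a b D'
  Add: D' → ) b
  Add: D' → ε

No remaining common prefixes — done.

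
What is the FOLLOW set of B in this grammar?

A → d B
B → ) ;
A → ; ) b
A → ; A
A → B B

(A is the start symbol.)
To compute FOLLOW(B), find every occurrence of B on a right-hand side N → α B β: add FIRST(β) \ {ε}, and if β is empty or nullable also add FOLLOW(N). Iterate to a fixed point.

In A → d B: B is at the end, add FOLLOW(A)
In A → B B: B is followed by B, add FIRST(B) \ {ε} = { ')' }
In A → B B: B is at the end, add FOLLOW(A)

The FOLLOW sets referred to above (computed the same way, to a fixed point):
  FOLLOW(A) = { $ }

Taking the union: FOLLOW(B) = { $, ')' }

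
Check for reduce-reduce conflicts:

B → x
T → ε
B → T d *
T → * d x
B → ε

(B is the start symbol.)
Augment with B' → B and build the canonical LR(0) collection (I0 = CLOSURE({[B' → . B]}), then GOTO on every symbol after a dot until no new states appear). It has 9 states:
  I0: { [B → . T d *], [B → . x], [B → .], [B' → . B], [T → . * d x], [T → .] }  — shift, 2 reduces
  I1: { [T → * . d x] }  — shift
  I2: { [B' → B .] }  — accept
  I3: { [B → T . d *] }  — shift
  I4: { [B → x .] }  — reduce
  I5: { [B → T d . *] }  — shift
  I6: { [B → T d * .] }  — reduce
  I7: { [T → * d . x] }  — shift
  I8: { [T → * d x .] }  — reduce

I0 contains complete items [B → .], [T → .] — reduce-reduce conflict.

Answer: Yes — I0: [B → .] vs [T → .]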